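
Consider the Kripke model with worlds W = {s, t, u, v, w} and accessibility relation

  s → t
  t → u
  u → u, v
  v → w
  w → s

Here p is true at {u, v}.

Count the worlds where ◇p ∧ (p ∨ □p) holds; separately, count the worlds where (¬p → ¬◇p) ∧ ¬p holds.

2 and 2

For ◇p ∧ (p ∨ □p):
s: ◇p is F, p ∨ □p is F. ✗
t: ◇p is T, p ∨ □p is T. ✓
u: ◇p is T, p ∨ □p is T. ✓
v: ◇p is F, p ∨ □p is T. ✗
w: ◇p is F, p ∨ □p is F. ✗
— 2 worlds.
For (¬p → ¬◇p) ∧ ¬p:
s: ¬p → ¬◇p is T, ¬p is T. ✓
t: ¬p → ¬◇p is F, ¬p is T. ✗
u: ¬p → ¬◇p is T, ¬p is F. ✗
v: ¬p → ¬◇p is T, ¬p is F. ✗
w: ¬p → ¬◇p is T, ¬p is T. ✓
— 2 worlds.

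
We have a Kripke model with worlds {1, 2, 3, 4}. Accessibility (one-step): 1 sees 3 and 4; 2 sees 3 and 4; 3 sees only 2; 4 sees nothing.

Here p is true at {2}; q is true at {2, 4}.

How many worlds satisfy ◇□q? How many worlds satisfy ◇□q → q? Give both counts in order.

For ◇□q:
1: successors {3, 4}; □q there: 3:T, 4:T. ✓
2: successors {3, 4}; □q there: 3:T, 4:T. ✓
3: successors {2}; □q there: 2:F. ✗
4: no successors, so ◇□q fails. ✗
— 2 worlds.
For ◇□q → q:
1: ◇□q is T, q is F. ✗
2: ◇□q is T, q is T. ✓
3: ◇□q is F, q is F. ✓
4: ◇□q is F, q is T. ✓
— 3 worlds.

2 and 3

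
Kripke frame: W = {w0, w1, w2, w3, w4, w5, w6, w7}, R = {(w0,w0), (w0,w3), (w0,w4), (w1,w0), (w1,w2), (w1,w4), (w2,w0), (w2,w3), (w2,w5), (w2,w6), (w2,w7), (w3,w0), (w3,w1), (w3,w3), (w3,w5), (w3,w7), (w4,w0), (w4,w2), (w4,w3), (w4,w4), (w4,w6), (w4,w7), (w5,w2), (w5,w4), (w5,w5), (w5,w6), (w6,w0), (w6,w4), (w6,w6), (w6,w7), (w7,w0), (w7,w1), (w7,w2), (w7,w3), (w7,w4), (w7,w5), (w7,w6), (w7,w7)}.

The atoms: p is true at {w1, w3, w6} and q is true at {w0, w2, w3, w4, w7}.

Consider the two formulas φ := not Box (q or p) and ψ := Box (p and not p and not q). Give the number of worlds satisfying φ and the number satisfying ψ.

For not Box (q or p):
w0: Box (q or p) is T. ✗
w1: Box (q or p) is T. ✗
w2: Box (q or p) is F. ✓
w3: Box (q or p) is F. ✓
w4: Box (q or p) is T. ✗
w5: Box (q or p) is F. ✓
w6: Box (q or p) is T. ✗
w7: Box (q or p) is F. ✓
— 4 worlds.
For Box (p and not p and not q):
w0: successors {w0, w3, w4}; p and not p and not q there: w0:F, w3:F, w4:F. ✗
w1: successors {w0, w2, w4}; p and not p and not q there: w0:F, w2:F, w4:F. ✗
w2: successors {w0, w3, w5, w6, w7}; p and not p and not q there: w0:F, w3:F, w5:F, w6:F, w7:F. ✗
w3: successors {w0, w1, w3, w5, w7}; p and not p and not q there: w0:F, w1:F, w3:F, w5:F, w7:F. ✗
w4: successors {w0, w2, w3, w4, w6, w7}; p and not p and not q there: w0:F, w2:F, w3:F, w4:F, w6:F, w7:F. ✗
w5: successors {w2, w4, w5, w6}; p and not p and not q there: w2:F, w4:F, w5:F, w6:F. ✗
w6: successors {w0, w4, w6, w7}; p and not p and not q there: w0:F, w4:F, w6:F, w7:F. ✗
w7: successors {w0, w1, w2, w3, w4, w5, w6, w7}; p and not p and not q there: w0:F, w1:F, w2:F, w3:F, w4:F, w5:F, w6:F, w7:F. ✗
— 0 worlds.

4 and 0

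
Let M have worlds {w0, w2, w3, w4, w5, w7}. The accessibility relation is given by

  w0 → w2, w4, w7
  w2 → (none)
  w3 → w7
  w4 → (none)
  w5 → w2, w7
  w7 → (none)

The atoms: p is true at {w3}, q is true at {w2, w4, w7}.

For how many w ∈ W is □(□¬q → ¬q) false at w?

w0: successors {w2, w4, w7}; □¬q → ¬q there: w2:F, w4:F, w7:F. ✗
w2: no successors, so □(□¬q → ¬q) holds vacuously. ✓
w3: successors {w7}; □¬q → ¬q there: w7:F. ✗
w4: no successors, so □(□¬q → ¬q) holds vacuously. ✓
w5: successors {w2, w7}; □¬q → ¬q there: w2:F, w7:F. ✗
w7: no successors, so □(□¬q → ¬q) holds vacuously. ✓
Satisfying worlds: {w2, w4, w7}.
So □(□¬q → ¬q) fails at the other 3 worlds.

3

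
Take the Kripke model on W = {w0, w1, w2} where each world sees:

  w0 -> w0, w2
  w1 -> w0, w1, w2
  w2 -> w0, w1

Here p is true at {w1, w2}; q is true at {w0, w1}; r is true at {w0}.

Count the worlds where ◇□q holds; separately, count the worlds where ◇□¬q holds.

For ◇□q:
w0: successors {w0, w2}; □q there: w0:F, w2:T. ✓
w1: successors {w0, w1, w2}; □q there: w0:F, w1:F, w2:T. ✓
w2: successors {w0, w1}; □q there: w0:F, w1:F. ✗
— 2 worlds.
For ◇□¬q:
w0: successors {w0, w2}; □¬q there: w0:F, w2:F. ✗
w1: successors {w0, w1, w2}; □¬q there: w0:F, w1:F, w2:F. ✗
w2: successors {w0, w1}; □¬q there: w0:F, w1:F. ✗
— 0 worlds.

2 and 0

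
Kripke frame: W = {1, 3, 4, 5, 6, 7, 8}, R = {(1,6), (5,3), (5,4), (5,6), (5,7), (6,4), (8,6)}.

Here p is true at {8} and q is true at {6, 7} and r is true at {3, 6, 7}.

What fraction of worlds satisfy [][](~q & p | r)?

1: successors {6}; [](~q & p | r) there: 6:F. ✗
3: no successors, so [][](~q & p | r) holds vacuously. ✓
4: no successors, so [][](~q & p | r) holds vacuously. ✓
5: successors {3, 4, 6, 7}; [](~q & p | r) there: 3:T, 4:T, 6:F, 7:T. ✗
6: successors {4}; [](~q & p | r) there: 4:T. ✓
7: no successors, so [][](~q & p | r) holds vacuously. ✓
8: successors {6}; [](~q & p | r) there: 6:F. ✗
That's 4 of 7 worlds, so 4/7.

4/7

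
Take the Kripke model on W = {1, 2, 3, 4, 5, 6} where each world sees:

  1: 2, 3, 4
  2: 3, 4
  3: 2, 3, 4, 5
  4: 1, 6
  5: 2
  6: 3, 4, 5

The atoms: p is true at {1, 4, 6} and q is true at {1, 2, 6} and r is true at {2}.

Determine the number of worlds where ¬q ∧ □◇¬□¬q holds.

1: ¬q is F, □◇¬□¬q is T. ✗
2: ¬q is F, □◇¬□¬q is T. ✗
3: ¬q is T, □◇¬□¬q is F. ✗
4: ¬q is T, □◇¬□¬q is T. ✓
5: ¬q is T, □◇¬□¬q is T. ✓
6: ¬q is F, □◇¬□¬q is F. ✗
Satisfying worlds: {4, 5}.

2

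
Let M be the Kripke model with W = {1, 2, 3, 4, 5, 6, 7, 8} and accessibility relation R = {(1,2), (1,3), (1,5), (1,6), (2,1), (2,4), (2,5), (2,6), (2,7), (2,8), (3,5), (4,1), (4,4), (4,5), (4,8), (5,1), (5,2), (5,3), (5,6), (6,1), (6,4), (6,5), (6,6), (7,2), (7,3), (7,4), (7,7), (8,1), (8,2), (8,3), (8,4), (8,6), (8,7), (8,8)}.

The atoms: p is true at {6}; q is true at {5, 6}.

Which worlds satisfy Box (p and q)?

1: successors {2, 3, 5, 6}; p and q there: 2:F, 3:F, 5:F, 6:T. ✗
2: successors {1, 4, 5, 6, 7, 8}; p and q there: 1:F, 4:F, 5:F, 6:T, 7:F, 8:F. ✗
3: successors {5}; p and q there: 5:F. ✗
4: successors {1, 4, 5, 8}; p and q there: 1:F, 4:F, 5:F, 8:F. ✗
5: successors {1, 2, 3, 6}; p and q there: 1:F, 2:F, 3:F, 6:T. ✗
6: successors {1, 4, 5, 6}; p and q there: 1:F, 4:F, 5:F, 6:T. ✗
7: successors {2, 3, 4, 7}; p and q there: 2:F, 3:F, 4:F, 7:F. ✗
8: successors {1, 2, 3, 4, 6, 7, 8}; p and q there: 1:F, 2:F, 3:F, 4:F, 6:T, 7:F, 8:F. ✗

∅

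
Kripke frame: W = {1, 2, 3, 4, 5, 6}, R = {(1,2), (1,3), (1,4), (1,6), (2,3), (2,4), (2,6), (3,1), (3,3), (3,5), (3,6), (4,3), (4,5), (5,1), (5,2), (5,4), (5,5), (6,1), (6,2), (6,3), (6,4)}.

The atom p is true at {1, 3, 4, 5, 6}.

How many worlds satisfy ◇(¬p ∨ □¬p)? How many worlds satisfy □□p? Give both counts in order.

For ◇(¬p ∨ □¬p):
1: successors {2, 3, 4, 6}; ¬p ∨ □¬p there: 2:T, 3:F, 4:F, 6:F. ✓
2: successors {3, 4, 6}; ¬p ∨ □¬p there: 3:F, 4:F, 6:F. ✗
3: successors {1, 3, 5, 6}; ¬p ∨ □¬p there: 1:F, 3:F, 5:F, 6:F. ✗
4: successors {3, 5}; ¬p ∨ □¬p there: 3:F, 5:F. ✗
5: successors {1, 2, 4, 5}; ¬p ∨ □¬p there: 1:F, 2:T, 4:F, 5:F. ✓
6: successors {1, 2, 3, 4}; ¬p ∨ □¬p there: 1:F, 2:T, 3:F, 4:F. ✓
— 3 worlds.
For □□p:
1: successors {2, 3, 4, 6}; □p there: 2:T, 3:T, 4:T, 6:F. ✗
2: successors {3, 4, 6}; □p there: 3:T, 4:T, 6:F. ✗
3: successors {1, 3, 5, 6}; □p there: 1:F, 3:T, 5:F, 6:F. ✗
4: successors {3, 5}; □p there: 3:T, 5:F. ✗
5: successors {1, 2, 4, 5}; □p there: 1:F, 2:T, 4:T, 5:F. ✗
6: successors {1, 2, 3, 4}; □p there: 1:F, 2:T, 3:T, 4:T. ✗
— 0 worlds.

3 and 0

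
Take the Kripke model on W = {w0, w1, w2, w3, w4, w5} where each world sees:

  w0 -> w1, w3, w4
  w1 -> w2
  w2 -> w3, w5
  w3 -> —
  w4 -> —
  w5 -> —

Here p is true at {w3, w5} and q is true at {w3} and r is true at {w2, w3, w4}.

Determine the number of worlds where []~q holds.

w0: successors {w1, w3, w4}; ~q there: w1:T, w3:F, w4:T. ✗
w1: successors {w2}; ~q there: w2:T. ✓
w2: successors {w3, w5}; ~q there: w3:F, w5:T. ✗
w3: no successors, so []~q holds vacuously. ✓
w4: no successors, so []~q holds vacuously. ✓
w5: no successors, so []~q holds vacuously. ✓
Satisfying worlds: {w1, w3, w4, w5}.

4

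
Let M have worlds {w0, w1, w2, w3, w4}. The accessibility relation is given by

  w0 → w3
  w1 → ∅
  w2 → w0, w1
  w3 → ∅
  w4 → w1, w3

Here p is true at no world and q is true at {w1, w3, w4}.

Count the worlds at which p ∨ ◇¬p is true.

w0: p is F, ◇¬p is T. ✓
w1: p is F, ◇¬p is F. ✗
w2: p is F, ◇¬p is T. ✓
w3: p is F, ◇¬p is F. ✗
w4: p is F, ◇¬p is T. ✓
Satisfying worlds: {w0, w2, w4}.

3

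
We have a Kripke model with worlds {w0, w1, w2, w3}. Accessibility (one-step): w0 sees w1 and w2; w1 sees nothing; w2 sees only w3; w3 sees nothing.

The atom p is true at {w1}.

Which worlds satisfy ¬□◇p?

w0: □◇p is F. ✓
w1: □◇p is T. ✗
w2: □◇p is F. ✓
w3: □◇p is T. ✗

{w0, w2}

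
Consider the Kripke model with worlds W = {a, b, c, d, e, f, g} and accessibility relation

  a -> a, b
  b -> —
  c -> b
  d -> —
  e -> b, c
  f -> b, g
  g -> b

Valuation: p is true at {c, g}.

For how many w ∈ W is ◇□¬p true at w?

a: successors {a, b}; □¬p there: a:T, b:T. ✓
b: no successors, so ◇□¬p fails. ✗
c: successors {b}; □¬p there: b:T. ✓
d: no successors, so ◇□¬p fails. ✗
e: successors {b, c}; □¬p there: b:T, c:T. ✓
f: successors {b, g}; □¬p there: b:T, g:T. ✓
g: successors {b}; □¬p there: b:T. ✓
Satisfying worlds: {a, c, e, f, g}.

5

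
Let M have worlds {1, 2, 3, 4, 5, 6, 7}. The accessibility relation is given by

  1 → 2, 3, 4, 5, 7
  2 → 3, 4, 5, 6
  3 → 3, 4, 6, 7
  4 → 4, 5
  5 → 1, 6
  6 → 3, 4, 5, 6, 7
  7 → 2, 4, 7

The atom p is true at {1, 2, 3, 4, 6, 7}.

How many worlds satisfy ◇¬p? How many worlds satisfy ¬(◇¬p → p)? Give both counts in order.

For ◇¬p:
1: successors {2, 3, 4, 5, 7}; ¬p there: 2:F, 3:F, 4:F, 5:T, 7:F. ✓
2: successors {3, 4, 5, 6}; ¬p there: 3:F, 4:F, 5:T, 6:F. ✓
3: successors {3, 4, 6, 7}; ¬p there: 3:F, 4:F, 6:F, 7:F. ✗
4: successors {4, 5}; ¬p there: 4:F, 5:T. ✓
5: successors {1, 6}; ¬p there: 1:F, 6:F. ✗
6: successors {3, 4, 5, 6, 7}; ¬p there: 3:F, 4:F, 5:T, 6:F, 7:F. ✓
7: successors {2, 4, 7}; ¬p there: 2:F, 4:F, 7:F. ✗
— 4 worlds.
For ¬(◇¬p → p):
1: ◇¬p → p is T. ✗
2: ◇¬p → p is T. ✗
3: ◇¬p → p is T. ✗
4: ◇¬p → p is T. ✗
5: ◇¬p → p is T. ✗
6: ◇¬p → p is T. ✗
7: ◇¬p → p is T. ✗
— 0 worlds.

4 and 0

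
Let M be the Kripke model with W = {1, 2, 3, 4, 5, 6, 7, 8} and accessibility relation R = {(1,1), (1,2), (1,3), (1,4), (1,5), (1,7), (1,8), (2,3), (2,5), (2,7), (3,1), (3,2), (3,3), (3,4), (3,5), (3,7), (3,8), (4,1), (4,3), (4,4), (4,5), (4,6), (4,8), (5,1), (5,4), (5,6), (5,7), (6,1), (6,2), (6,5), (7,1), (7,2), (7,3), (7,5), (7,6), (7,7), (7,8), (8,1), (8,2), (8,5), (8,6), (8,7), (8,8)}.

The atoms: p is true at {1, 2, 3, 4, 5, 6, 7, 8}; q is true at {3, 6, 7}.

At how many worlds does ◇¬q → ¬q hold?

1: ◇¬q is T, ¬q is T. ✓
2: ◇¬q is T, ¬q is T. ✓
3: ◇¬q is T, ¬q is F. ✗
4: ◇¬q is T, ¬q is T. ✓
5: ◇¬q is T, ¬q is T. ✓
6: ◇¬q is T, ¬q is F. ✗
7: ◇¬q is T, ¬q is F. ✗
8: ◇¬q is T, ¬q is T. ✓
Satisfying worlds: {1, 2, 4, 5, 8}.

5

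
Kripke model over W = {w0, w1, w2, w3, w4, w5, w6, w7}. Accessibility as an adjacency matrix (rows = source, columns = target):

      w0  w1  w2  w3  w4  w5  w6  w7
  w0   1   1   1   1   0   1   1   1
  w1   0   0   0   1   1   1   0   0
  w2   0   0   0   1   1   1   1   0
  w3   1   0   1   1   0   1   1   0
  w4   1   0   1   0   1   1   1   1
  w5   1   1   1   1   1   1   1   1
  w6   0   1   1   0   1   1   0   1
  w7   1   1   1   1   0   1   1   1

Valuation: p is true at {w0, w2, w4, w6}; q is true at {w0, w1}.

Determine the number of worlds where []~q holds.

w0: successors {w0, w1, w2, w3, w5, w6, w7}; ~q there: w0:F, w1:F, w2:T, w3:T, w5:T, w6:T, w7:T. ✗
w1: successors {w3, w4, w5}; ~q there: w3:T, w4:T, w5:T. ✓
w2: successors {w3, w4, w5, w6}; ~q there: w3:T, w4:T, w5:T, w6:T. ✓
w3: successors {w0, w2, w3, w5, w6}; ~q there: w0:F, w2:T, w3:T, w5:T, w6:T. ✗
w4: successors {w0, w2, w4, w5, w6, w7}; ~q there: w0:F, w2:T, w4:T, w5:T, w6:T, w7:T. ✗
w5: successors {w0, w1, w2, w3, w4, w5, w6, w7}; ~q there: w0:F, w1:F, w2:T, w3:T, w4:T, w5:T, w6:T, w7:T. ✗
w6: successors {w1, w2, w4, w5, w7}; ~q there: w1:F, w2:T, w4:T, w5:T, w7:T. ✗
w7: successors {w0, w1, w2, w3, w5, w6, w7}; ~q there: w0:F, w1:F, w2:T, w3:T, w5:T, w6:T, w7:T. ✗
Satisfying worlds: {w1, w2}.

2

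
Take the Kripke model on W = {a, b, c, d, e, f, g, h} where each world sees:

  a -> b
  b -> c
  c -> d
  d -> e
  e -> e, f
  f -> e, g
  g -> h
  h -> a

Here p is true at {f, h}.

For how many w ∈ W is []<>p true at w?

a: successors {b}; <>p there: b:F. ✗
b: successors {c}; <>p there: c:F. ✗
c: successors {d}; <>p there: d:F. ✗
d: successors {e}; <>p there: e:T. ✓
e: successors {e, f}; <>p there: e:T, f:F. ✗
f: successors {e, g}; <>p there: e:T, g:T. ✓
g: successors {h}; <>p there: h:F. ✗
h: successors {a}; <>p there: a:F. ✗
Satisfying worlds: {d, f}.

2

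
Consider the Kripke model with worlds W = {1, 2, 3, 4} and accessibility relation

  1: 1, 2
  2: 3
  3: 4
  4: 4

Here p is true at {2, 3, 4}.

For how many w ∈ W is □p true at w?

1: successors {1, 2}; p there: 1:F, 2:T. ✗
2: successors {3}; p there: 3:T. ✓
3: successors {4}; p there: 4:T. ✓
4: successors {4}; p there: 4:T. ✓
Satisfying worlds: {2, 3, 4}.

3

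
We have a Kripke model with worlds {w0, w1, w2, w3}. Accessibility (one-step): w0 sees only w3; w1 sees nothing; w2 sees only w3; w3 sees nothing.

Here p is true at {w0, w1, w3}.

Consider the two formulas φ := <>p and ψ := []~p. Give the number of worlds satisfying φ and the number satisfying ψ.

For <>p:
w0: successors {w3}; p there: w3:T. ✓
w1: no successors, so <>p fails. ✗
w2: successors {w3}; p there: w3:T. ✓
w3: no successors, so <>p fails. ✗
— 2 worlds.
For []~p:
w0: successors {w3}; ~p there: w3:F. ✗
w1: no successors, so []~p holds vacuously. ✓
w2: successors {w3}; ~p there: w3:F. ✗
w3: no successors, so []~p holds vacuously. ✓
— 2 worlds.

2 and 2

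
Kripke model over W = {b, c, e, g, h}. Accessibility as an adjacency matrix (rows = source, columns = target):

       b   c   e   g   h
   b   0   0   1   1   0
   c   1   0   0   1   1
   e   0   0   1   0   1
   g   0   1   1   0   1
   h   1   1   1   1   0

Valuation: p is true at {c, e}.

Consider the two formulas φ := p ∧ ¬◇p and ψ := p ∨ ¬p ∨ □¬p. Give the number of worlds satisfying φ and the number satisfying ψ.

For p ∧ ¬◇p:
b: p is F, ¬◇p is F. ✗
c: p is T, ¬◇p is T. ✓
e: p is T, ¬◇p is F. ✗
g: p is F, ¬◇p is F. ✗
h: p is F, ¬◇p is F. ✗
— 1 world.
For p ∨ ¬p ∨ □¬p:
b: p is F, ¬p ∨ □¬p is T. ✓
c: p is T, ¬p ∨ □¬p is T. ✓
e: p is T, ¬p ∨ □¬p is F. ✓
g: p is F, ¬p ∨ □¬p is T. ✓
h: p is F, ¬p ∨ □¬p is T. ✓
— 5 worlds.

1 and 5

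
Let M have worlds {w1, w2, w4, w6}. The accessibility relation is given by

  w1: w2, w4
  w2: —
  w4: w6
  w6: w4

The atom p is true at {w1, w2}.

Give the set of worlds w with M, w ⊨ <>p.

w1: successors {w2, w4}; p there: w2:T, w4:F. ✓
w2: no successors, so <>p fails. ✗
w4: successors {w6}; p there: w6:F. ✗
w6: successors {w4}; p there: w4:F. ✗

{w1}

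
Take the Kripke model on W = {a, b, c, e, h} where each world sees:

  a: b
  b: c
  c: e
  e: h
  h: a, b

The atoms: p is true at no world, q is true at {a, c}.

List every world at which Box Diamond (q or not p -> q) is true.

{a, e}

a: successors {b}; Diamond (q or not p -> q) there: b:T. ✓
b: successors {c}; Diamond (q or not p -> q) there: c:F. ✗
c: successors {e}; Diamond (q or not p -> q) there: e:F. ✗
e: successors {h}; Diamond (q or not p -> q) there: h:T. ✓
h: successors {a, b}; Diamond (q or not p -> q) there: a:F, b:T. ✗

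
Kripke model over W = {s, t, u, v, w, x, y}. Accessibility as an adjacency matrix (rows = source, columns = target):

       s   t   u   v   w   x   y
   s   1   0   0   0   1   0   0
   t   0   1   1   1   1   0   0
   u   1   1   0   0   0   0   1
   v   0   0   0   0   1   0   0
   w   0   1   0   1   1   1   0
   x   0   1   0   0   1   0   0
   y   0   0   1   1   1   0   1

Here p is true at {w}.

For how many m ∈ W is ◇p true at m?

s: successors {s, w}; p there: s:F, w:T. ✓
t: successors {t, u, v, w}; p there: t:F, u:F, v:F, w:T. ✓
u: successors {s, t, y}; p there: s:F, t:F, y:F. ✗
v: successors {w}; p there: w:T. ✓
w: successors {t, v, w, x}; p there: t:F, v:F, w:T, x:F. ✓
x: successors {t, w}; p there: t:F, w:T. ✓
y: successors {u, v, w, y}; p there: u:F, v:F, w:T, y:F. ✓
Satisfying worlds: {s, t, v, w, x, y}.

6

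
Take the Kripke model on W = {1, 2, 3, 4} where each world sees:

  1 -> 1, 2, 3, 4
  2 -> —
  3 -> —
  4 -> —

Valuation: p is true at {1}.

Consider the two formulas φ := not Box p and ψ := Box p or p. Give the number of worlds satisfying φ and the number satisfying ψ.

For not Box p:
1: Box p is F. ✓
2: Box p is T. ✗
3: Box p is T. ✗
4: Box p is T. ✗
— 1 world.
For Box p or p:
1: Box p is F, p is T. ✓
2: Box p is T, p is F. ✓
3: Box p is T, p is F. ✓
4: Box p is T, p is F. ✓
— 4 worlds.

1 and 4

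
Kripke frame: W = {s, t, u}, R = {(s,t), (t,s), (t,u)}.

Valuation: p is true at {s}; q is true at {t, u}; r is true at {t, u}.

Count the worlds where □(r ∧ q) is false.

s: successors {t}; r ∧ q there: t:T. ✓
t: successors {s, u}; r ∧ q there: s:F, u:T. ✗
u: no successors, so □(r ∧ q) holds vacuously. ✓
Satisfying worlds: {s, u}.
So □(r ∧ q) fails at the other 1 world.

1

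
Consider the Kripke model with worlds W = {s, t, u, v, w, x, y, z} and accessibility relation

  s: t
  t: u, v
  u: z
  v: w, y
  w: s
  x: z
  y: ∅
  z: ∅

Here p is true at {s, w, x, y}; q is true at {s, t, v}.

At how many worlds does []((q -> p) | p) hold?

s: successors {t}; (q -> p) | p there: t:F. ✗
t: successors {u, v}; (q -> p) | p there: u:T, v:F. ✗
u: successors {z}; (q -> p) | p there: z:T. ✓
v: successors {w, y}; (q -> p) | p there: w:T, y:T. ✓
w: successors {s}; (q -> p) | p there: s:T. ✓
x: successors {z}; (q -> p) | p there: z:T. ✓
y: no successors, so []((q -> p) | p) holds vacuously. ✓
z: no successors, so []((q -> p) | p) holds vacuously. ✓
Satisfying worlds: {u, v, w, x, y, z}.

6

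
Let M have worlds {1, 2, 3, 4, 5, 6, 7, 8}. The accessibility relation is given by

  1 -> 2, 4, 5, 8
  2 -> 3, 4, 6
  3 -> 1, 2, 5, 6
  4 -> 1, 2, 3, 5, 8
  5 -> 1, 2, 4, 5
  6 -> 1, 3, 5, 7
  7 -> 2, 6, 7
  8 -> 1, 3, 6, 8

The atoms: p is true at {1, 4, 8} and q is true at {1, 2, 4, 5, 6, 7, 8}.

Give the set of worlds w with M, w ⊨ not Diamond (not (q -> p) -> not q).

1: Diamond (not (q -> p) -> not q) is T. ✗
2: Diamond (not (q -> p) -> not q) is T. ✗
3: Diamond (not (q -> p) -> not q) is T. ✗
4: Diamond (not (q -> p) -> not q) is T. ✗
5: Diamond (not (q -> p) -> not q) is T. ✗
6: Diamond (not (q -> p) -> not q) is T. ✗
7: Diamond (not (q -> p) -> not q) is F. ✓
8: Diamond (not (q -> p) -> not q) is T. ✗

{7}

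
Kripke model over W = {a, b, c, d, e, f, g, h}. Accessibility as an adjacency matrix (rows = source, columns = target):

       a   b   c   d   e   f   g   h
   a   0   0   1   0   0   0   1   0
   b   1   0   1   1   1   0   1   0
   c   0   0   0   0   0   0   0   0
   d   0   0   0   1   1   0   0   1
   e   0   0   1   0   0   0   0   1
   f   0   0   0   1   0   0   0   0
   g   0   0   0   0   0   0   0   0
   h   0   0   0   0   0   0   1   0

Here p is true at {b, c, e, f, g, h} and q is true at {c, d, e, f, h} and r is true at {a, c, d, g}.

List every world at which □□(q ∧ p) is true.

{a, c, g, h}

a: successors {c, g}; □(q ∧ p) there: c:T, g:T. ✓
b: successors {a, c, d, e, g}; □(q ∧ p) there: a:F, c:T, d:F, e:T, g:T. ✗
c: no successors, so □□(q ∧ p) holds vacuously. ✓
d: successors {d, e, h}; □(q ∧ p) there: d:F, e:T, h:F. ✗
e: successors {c, h}; □(q ∧ p) there: c:T, h:F. ✗
f: successors {d}; □(q ∧ p) there: d:F. ✗
g: no successors, so □□(q ∧ p) holds vacuously. ✓
h: successors {g}; □(q ∧ p) there: g:T. ✓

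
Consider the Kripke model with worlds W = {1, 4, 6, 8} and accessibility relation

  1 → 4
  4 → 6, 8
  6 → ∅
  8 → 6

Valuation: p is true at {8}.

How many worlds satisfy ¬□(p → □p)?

1: □(p → □p) is T. ✗
4: □(p → □p) is F. ✓
6: □(p → □p) is T. ✗
8: □(p → □p) is T. ✗
Satisfying worlds: {4}.

1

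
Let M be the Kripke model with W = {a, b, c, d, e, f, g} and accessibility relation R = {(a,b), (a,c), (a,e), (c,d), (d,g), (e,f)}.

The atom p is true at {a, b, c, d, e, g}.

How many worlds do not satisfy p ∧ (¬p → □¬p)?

a: p is T, ¬p → □¬p is T. ✓
b: p is T, ¬p → □¬p is T. ✓
c: p is T, ¬p → □¬p is T. ✓
d: p is T, ¬p → □¬p is T. ✓
e: p is T, ¬p → □¬p is T. ✓
f: p is F, ¬p → □¬p is T. ✗
g: p is T, ¬p → □¬p is T. ✓
Satisfying worlds: {a, b, c, d, e, g}.
So p ∧ (¬p → □¬p) fails at the other 1 world.

1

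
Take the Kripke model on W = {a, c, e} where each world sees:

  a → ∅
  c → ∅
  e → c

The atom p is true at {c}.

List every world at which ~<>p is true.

a: <>p is F. ✓
c: <>p is F. ✓
e: <>p is T. ✗

{a, c}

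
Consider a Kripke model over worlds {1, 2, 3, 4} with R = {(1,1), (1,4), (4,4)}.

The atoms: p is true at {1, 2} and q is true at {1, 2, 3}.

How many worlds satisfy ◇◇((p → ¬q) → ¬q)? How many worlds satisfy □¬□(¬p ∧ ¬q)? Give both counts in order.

For ◇◇((p → ¬q) → ¬q):
1: successors {1, 4}; ◇((p → ¬q) → ¬q) there: 1:T, 4:T. ✓
2: no successors, so ◇◇((p → ¬q) → ¬q) fails. ✗
3: no successors, so ◇◇((p → ¬q) → ¬q) fails. ✗
4: successors {4}; ◇((p → ¬q) → ¬q) there: 4:T. ✓
— 2 worlds.
For □¬□(¬p ∧ ¬q):
1: successors {1, 4}; ¬□(¬p ∧ ¬q) there: 1:T, 4:F. ✗
2: no successors, so □¬□(¬p ∧ ¬q) holds vacuously. ✓
3: no successors, so □¬□(¬p ∧ ¬q) holds vacuously. ✓
4: successors {4}; ¬□(¬p ∧ ¬q) there: 4:F. ✗
— 2 worlds.

2 and 2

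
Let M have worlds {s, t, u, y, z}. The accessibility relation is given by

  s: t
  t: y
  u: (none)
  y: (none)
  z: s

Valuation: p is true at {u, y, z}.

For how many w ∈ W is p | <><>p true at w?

4

s: p is F, <><>p is T. ✓
t: p is F, <><>p is F. ✗
u: p is T, <><>p is F. ✓
y: p is T, <><>p is F. ✓
z: p is T, <><>p is F. ✓
Satisfying worlds: {s, u, y, z}.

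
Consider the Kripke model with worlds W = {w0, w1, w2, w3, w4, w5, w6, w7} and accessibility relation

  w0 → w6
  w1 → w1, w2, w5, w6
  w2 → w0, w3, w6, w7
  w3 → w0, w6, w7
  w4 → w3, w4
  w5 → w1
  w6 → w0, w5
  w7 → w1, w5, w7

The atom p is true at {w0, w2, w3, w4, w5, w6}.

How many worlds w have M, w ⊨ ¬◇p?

w0: ◇p is T. ✗
w1: ◇p is T. ✗
w2: ◇p is T. ✗
w3: ◇p is T. ✗
w4: ◇p is T. ✗
w5: ◇p is F. ✓
w6: ◇p is T. ✗
w7: ◇p is T. ✗
Satisfying worlds: {w5}.

1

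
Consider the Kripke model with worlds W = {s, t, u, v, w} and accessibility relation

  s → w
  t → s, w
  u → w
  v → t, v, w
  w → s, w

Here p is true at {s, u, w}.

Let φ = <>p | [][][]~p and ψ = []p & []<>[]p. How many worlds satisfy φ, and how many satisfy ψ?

5 and 4

For <>p | [][][]~p:
s: <>p is T, [][][]~p is F. ✓
t: <>p is T, [][][]~p is F. ✓
u: <>p is T, [][][]~p is F. ✓
v: <>p is T, [][][]~p is F. ✓
w: <>p is T, [][][]~p is F. ✓
— 5 worlds.
For []p & []<>[]p:
s: []p is T, []<>[]p is T. ✓
t: []p is T, []<>[]p is T. ✓
u: []p is T, []<>[]p is T. ✓
v: []p is F, []<>[]p is T. ✗
w: []p is T, []<>[]p is T. ✓
— 4 worlds.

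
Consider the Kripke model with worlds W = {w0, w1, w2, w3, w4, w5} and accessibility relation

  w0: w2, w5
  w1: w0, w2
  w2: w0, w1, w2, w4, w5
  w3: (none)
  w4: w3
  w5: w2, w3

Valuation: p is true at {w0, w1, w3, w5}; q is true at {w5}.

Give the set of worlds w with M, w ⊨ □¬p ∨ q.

w0: □¬p is F, q is F. ✗
w1: □¬p is F, q is F. ✗
w2: □¬p is F, q is F. ✗
w3: □¬p is T, q is F. ✓
w4: □¬p is F, q is F. ✗
w5: □¬p is F, q is T. ✓

{w3, w5}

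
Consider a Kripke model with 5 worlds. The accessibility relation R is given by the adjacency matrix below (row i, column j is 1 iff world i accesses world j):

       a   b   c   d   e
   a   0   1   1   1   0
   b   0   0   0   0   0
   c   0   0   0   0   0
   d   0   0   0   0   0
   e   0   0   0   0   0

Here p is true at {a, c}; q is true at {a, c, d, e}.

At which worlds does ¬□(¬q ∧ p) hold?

a: □(¬q ∧ p) is F. ✓
b: □(¬q ∧ p) is T. ✗
c: □(¬q ∧ p) is T. ✗
d: □(¬q ∧ p) is T. ✗
e: □(¬q ∧ p) is T. ✗

{a}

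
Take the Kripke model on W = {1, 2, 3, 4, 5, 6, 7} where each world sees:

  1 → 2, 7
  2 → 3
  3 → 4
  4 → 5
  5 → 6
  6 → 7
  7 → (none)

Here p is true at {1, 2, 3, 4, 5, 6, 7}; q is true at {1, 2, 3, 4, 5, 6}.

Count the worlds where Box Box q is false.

1: successors {2, 7}; Box q there: 2:T, 7:T. ✓
2: successors {3}; Box q there: 3:T. ✓
3: successors {4}; Box q there: 4:T. ✓
4: successors {5}; Box q there: 5:T. ✓
5: successors {6}; Box q there: 6:F. ✗
6: successors {7}; Box q there: 7:T. ✓
7: no successors, so Box Box q holds vacuously. ✓
Satisfying worlds: {1, 2, 3, 4, 6, 7}.
So Box Box q fails at the other 1 world.

1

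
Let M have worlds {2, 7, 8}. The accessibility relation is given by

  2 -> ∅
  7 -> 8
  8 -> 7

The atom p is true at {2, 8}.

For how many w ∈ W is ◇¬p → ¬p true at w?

2

2: ◇¬p is F, ¬p is F. ✓
7: ◇¬p is F, ¬p is T. ✓
8: ◇¬p is T, ¬p is F. ✗
Satisfying worlds: {2, 7}.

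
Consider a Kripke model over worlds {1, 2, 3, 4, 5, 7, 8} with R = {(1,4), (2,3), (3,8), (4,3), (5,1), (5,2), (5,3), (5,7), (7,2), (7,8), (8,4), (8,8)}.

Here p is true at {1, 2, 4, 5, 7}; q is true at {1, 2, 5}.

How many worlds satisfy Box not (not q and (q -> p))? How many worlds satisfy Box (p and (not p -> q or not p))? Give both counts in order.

For Box not (not q and (q -> p)):
1: successors {4}; not (not q and (q -> p)) there: 4:F. ✗
2: successors {3}; not (not q and (q -> p)) there: 3:F. ✗
3: successors {8}; not (not q and (q -> p)) there: 8:F. ✗
4: successors {3}; not (not q and (q -> p)) there: 3:F. ✗
5: successors {1, 2, 3, 7}; not (not q and (q -> p)) there: 1:T, 2:T, 3:F, 7:F. ✗
7: successors {2, 8}; not (not q and (q -> p)) there: 2:T, 8:F. ✗
8: successors {4, 8}; not (not q and (q -> p)) there: 4:F, 8:F. ✗
— 0 worlds.
For Box (p and (not p -> q or not p)):
1: successors {4}; p and (not p -> q or not p) there: 4:T. ✓
2: successors {3}; p and (not p -> q or not p) there: 3:F. ✗
3: successors {8}; p and (not p -> q or not p) there: 8:F. ✗
4: successors {3}; p and (not p -> q or not p) there: 3:F. ✗
5: successors {1, 2, 3, 7}; p and (not p -> q or not p) there: 1:T, 2:T, 3:F, 7:T. ✗
7: successors {2, 8}; p and (not p -> q or not p) there: 2:T, 8:F. ✗
8: successors {4, 8}; p and (not p -> q or not p) there: 4:T, 8:F. ✗
— 1 world.

0 and 1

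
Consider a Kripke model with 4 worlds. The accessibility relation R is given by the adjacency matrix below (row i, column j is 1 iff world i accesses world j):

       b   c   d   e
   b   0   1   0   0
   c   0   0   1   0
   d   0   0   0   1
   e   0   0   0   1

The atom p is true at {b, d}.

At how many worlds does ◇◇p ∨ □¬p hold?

3

b: ◇◇p is T, □¬p is T. ✓
c: ◇◇p is F, □¬p is F. ✗
d: ◇◇p is F, □¬p is T. ✓
e: ◇◇p is F, □¬p is T. ✓
Satisfying worlds: {b, d, e}.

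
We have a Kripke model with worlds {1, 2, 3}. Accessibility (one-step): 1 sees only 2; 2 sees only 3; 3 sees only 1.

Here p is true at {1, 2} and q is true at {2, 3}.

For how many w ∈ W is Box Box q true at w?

2

1: successors {2}; Box q there: 2:T. ✓
2: successors {3}; Box q there: 3:F. ✗
3: successors {1}; Box q there: 1:T. ✓
Satisfying worlds: {1, 3}.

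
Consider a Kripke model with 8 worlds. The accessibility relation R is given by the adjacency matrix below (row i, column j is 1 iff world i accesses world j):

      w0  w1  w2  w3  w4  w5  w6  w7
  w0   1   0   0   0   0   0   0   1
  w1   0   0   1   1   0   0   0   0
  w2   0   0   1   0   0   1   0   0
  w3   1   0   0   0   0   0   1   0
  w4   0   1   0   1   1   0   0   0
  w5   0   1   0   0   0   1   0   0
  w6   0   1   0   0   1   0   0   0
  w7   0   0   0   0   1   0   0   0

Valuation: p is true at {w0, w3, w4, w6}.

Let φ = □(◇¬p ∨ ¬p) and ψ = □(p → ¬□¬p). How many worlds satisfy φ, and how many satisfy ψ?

For □(◇¬p ∨ ¬p):
w0: successors {w0, w7}; ◇¬p ∨ ¬p there: w0:T, w7:T. ✓
w1: successors {w2, w3}; ◇¬p ∨ ¬p there: w2:T, w3:F. ✗
w2: successors {w2, w5}; ◇¬p ∨ ¬p there: w2:T, w5:T. ✓
w3: successors {w0, w6}; ◇¬p ∨ ¬p there: w0:T, w6:T. ✓
w4: successors {w1, w3, w4}; ◇¬p ∨ ¬p there: w1:T, w3:F, w4:T. ✗
w5: successors {w1, w5}; ◇¬p ∨ ¬p there: w1:T, w5:T. ✓
w6: successors {w1, w4}; ◇¬p ∨ ¬p there: w1:T, w4:T. ✓
w7: successors {w4}; ◇¬p ∨ ¬p there: w4:T. ✓
— 6 worlds.
For □(p → ¬□¬p):
w0: successors {w0, w7}; p → ¬□¬p there: w0:T, w7:T. ✓
w1: successors {w2, w3}; p → ¬□¬p there: w2:T, w3:T. ✓
w2: successors {w2, w5}; p → ¬□¬p there: w2:T, w5:T. ✓
w3: successors {w0, w6}; p → ¬□¬p there: w0:T, w6:T. ✓
w4: successors {w1, w3, w4}; p → ¬□¬p there: w1:T, w3:T, w4:T. ✓
w5: successors {w1, w5}; p → ¬□¬p there: w1:T, w5:T. ✓
w6: successors {w1, w4}; p → ¬□¬p there: w1:T, w4:T. ✓
w7: successors {w4}; p → ¬□¬p there: w4:T. ✓
— 8 worlds.

6 and 8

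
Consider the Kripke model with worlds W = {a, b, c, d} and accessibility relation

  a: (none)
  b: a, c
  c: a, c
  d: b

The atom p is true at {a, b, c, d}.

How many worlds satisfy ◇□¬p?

2

a: no successors, so ◇□¬p fails. ✗
b: successors {a, c}; □¬p there: a:T, c:F. ✓
c: successors {a, c}; □¬p there: a:T, c:F. ✓
d: successors {b}; □¬p there: b:F. ✗
Satisfying worlds: {b, c}.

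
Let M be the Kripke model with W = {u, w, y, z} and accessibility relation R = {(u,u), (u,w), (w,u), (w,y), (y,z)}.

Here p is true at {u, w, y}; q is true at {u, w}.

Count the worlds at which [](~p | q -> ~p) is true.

2

u: successors {u, w}; ~p | q -> ~p there: u:F, w:F. ✗
w: successors {u, y}; ~p | q -> ~p there: u:F, y:T. ✗
y: successors {z}; ~p | q -> ~p there: z:T. ✓
z: no successors, so [](~p | q -> ~p) holds vacuously. ✓
Satisfying worlds: {y, z}.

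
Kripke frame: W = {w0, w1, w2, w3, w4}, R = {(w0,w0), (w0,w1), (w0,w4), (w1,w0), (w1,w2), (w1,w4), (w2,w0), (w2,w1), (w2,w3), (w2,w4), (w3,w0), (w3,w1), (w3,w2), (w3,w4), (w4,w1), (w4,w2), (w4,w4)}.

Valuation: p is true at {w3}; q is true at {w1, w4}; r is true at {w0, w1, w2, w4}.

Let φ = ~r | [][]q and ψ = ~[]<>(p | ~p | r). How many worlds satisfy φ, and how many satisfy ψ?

For ~r | [][]q:
w0: ~r is F, [][]q is F. ✗
w1: ~r is F, [][]q is F. ✗
w2: ~r is F, [][]q is F. ✗
w3: ~r is T, [][]q is F. ✓
w4: ~r is F, [][]q is F. ✗
— 1 world.
For ~[]<>(p | ~p | r):
w0: []<>(p | ~p | r) is T. ✗
w1: []<>(p | ~p | r) is T. ✗
w2: []<>(p | ~p | r) is T. ✗
w3: []<>(p | ~p | r) is T. ✗
w4: []<>(p | ~p | r) is T. ✗
— 0 worlds.

1 and 0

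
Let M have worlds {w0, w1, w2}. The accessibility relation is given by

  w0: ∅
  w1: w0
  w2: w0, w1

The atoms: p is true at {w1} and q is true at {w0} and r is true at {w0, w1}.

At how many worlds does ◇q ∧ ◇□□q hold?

w0: ◇q is F, ◇□□q is F. ✗
w1: ◇q is T, ◇□□q is T. ✓
w2: ◇q is T, ◇□□q is T. ✓
Satisfying worlds: {w1, w2}.

2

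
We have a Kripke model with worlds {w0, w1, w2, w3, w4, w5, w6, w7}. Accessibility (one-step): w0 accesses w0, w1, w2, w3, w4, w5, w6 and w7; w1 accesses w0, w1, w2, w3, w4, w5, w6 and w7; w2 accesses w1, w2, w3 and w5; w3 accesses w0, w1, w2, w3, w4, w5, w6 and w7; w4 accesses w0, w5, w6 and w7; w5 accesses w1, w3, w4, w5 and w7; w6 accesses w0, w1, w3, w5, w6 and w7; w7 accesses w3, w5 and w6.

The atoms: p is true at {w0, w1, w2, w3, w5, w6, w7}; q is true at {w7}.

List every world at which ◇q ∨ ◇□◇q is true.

w0: ◇q is T, ◇□◇q is T. ✓
w1: ◇q is T, ◇□◇q is T. ✓
w2: ◇q is F, ◇□◇q is F. ✗
w3: ◇q is T, ◇□◇q is T. ✓
w4: ◇q is T, ◇□◇q is T. ✓
w5: ◇q is T, ◇□◇q is T. ✓
w6: ◇q is T, ◇□◇q is T. ✓
w7: ◇q is F, ◇□◇q is F. ✗

{w0, w1, w3, w4, w5, w6}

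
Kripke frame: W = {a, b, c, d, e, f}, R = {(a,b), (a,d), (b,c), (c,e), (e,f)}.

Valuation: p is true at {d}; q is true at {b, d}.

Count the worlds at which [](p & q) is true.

a: successors {b, d}; p & q there: b:F, d:T. ✗
b: successors {c}; p & q there: c:F. ✗
c: successors {e}; p & q there: e:F. ✗
d: no successors, so [](p & q) holds vacuously. ✓
e: successors {f}; p & q there: f:F. ✗
f: no successors, so [](p & q) holds vacuously. ✓
Satisfying worlds: {d, f}.

2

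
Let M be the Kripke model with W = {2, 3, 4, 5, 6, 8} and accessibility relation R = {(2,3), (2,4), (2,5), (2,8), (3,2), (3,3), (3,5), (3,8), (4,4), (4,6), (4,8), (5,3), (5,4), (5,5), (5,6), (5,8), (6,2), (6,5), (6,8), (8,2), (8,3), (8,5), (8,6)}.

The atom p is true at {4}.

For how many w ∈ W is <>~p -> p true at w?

1

2: <>~p is T, p is F. ✗
3: <>~p is T, p is F. ✗
4: <>~p is T, p is T. ✓
5: <>~p is T, p is F. ✗
6: <>~p is T, p is F. ✗
8: <>~p is T, p is F. ✗
Satisfying worlds: {4}.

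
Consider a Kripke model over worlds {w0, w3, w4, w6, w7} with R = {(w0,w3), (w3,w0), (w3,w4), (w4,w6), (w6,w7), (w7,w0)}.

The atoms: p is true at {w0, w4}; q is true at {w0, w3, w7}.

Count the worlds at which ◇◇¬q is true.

2

w0: successors {w3}; ◇¬q there: w3:T. ✓
w3: successors {w0, w4}; ◇¬q there: w0:F, w4:T. ✓
w4: successors {w6}; ◇¬q there: w6:F. ✗
w6: successors {w7}; ◇¬q there: w7:F. ✗
w7: successors {w0}; ◇¬q there: w0:F. ✗
Satisfying worlds: {w0, w3}.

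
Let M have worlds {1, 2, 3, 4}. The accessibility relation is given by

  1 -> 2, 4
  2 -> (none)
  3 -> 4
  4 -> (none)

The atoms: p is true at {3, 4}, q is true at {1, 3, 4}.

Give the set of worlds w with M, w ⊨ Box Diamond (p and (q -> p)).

1: successors {2, 4}; Diamond (p and (q -> p)) there: 2:F, 4:F. ✗
2: no successors, so Box Diamond (p and (q -> p)) holds vacuously. ✓
3: successors {4}; Diamond (p and (q -> p)) there: 4:F. ✗
4: no successors, so Box Diamond (p and (q -> p)) holds vacuously. ✓

{2, 4}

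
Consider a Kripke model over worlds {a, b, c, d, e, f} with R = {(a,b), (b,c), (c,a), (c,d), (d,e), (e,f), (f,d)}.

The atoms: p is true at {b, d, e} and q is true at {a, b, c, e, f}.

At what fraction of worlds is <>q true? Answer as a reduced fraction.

5/6

a: successors {b}; q there: b:T. ✓
b: successors {c}; q there: c:T. ✓
c: successors {a, d}; q there: a:T, d:F. ✓
d: successors {e}; q there: e:T. ✓
e: successors {f}; q there: f:T. ✓
f: successors {d}; q there: d:F. ✗
That's 5 of 6 worlds, so 5/6.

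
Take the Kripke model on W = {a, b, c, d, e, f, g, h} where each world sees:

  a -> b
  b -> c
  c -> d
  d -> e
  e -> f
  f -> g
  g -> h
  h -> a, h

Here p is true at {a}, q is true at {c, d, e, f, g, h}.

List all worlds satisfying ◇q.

{b, c, d, e, f, g, h}

a: successors {b}; q there: b:F. ✗
b: successors {c}; q there: c:T. ✓
c: successors {d}; q there: d:T. ✓
d: successors {e}; q there: e:T. ✓
e: successors {f}; q there: f:T. ✓
f: successors {g}; q there: g:T. ✓
g: successors {h}; q there: h:T. ✓
h: successors {a, h}; q there: a:F, h:T. ✓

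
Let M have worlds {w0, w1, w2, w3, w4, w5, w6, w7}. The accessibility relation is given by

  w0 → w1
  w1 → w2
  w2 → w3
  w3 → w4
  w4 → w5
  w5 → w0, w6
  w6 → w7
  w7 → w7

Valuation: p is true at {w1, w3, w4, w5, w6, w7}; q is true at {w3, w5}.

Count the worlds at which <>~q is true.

w0: successors {w1}; ~q there: w1:T. ✓
w1: successors {w2}; ~q there: w2:T. ✓
w2: successors {w3}; ~q there: w3:F. ✗
w3: successors {w4}; ~q there: w4:T. ✓
w4: successors {w5}; ~q there: w5:F. ✗
w5: successors {w0, w6}; ~q there: w0:T, w6:T. ✓
w6: successors {w7}; ~q there: w7:T. ✓
w7: successors {w7}; ~q there: w7:T. ✓
Satisfying worlds: {w0, w1, w3, w5, w6, w7}.

6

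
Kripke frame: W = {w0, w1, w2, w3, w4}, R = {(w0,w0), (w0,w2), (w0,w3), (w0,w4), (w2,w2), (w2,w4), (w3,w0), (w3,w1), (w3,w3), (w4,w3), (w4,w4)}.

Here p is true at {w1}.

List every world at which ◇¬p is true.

w0: successors {w0, w2, w3, w4}; ¬p there: w0:T, w2:T, w3:T, w4:T. ✓
w1: no successors, so ◇¬p fails. ✗
w2: successors {w2, w4}; ¬p there: w2:T, w4:T. ✓
w3: successors {w0, w1, w3}; ¬p there: w0:T, w1:F, w3:T. ✓
w4: successors {w3, w4}; ¬p there: w3:T, w4:T. ✓

{w0, w2, w3, w4}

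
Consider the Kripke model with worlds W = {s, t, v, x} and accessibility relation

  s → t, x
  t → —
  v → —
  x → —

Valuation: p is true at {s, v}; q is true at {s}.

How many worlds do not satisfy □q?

s: successors {t, x}; q there: t:F, x:F. ✗
t: no successors, so □q holds vacuously. ✓
v: no successors, so □q holds vacuously. ✓
x: no successors, so □q holds vacuously. ✓
Satisfying worlds: {t, v, x}.
So □q fails at the other 1 world.

1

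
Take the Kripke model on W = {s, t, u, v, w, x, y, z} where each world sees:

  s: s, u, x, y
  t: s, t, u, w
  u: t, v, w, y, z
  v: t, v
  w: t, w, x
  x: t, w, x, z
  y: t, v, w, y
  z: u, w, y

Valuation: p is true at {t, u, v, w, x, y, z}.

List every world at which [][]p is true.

{z}

s: successors {s, u, x, y}; []p there: s:F, u:T, x:T, y:T. ✗
t: successors {s, t, u, w}; []p there: s:F, t:F, u:T, w:T. ✗
u: successors {t, v, w, y, z}; []p there: t:F, v:T, w:T, y:T, z:T. ✗
v: successors {t, v}; []p there: t:F, v:T. ✗
w: successors {t, w, x}; []p there: t:F, w:T, x:T. ✗
x: successors {t, w, x, z}; []p there: t:F, w:T, x:T, z:T. ✗
y: successors {t, v, w, y}; []p there: t:F, v:T, w:T, y:T. ✗
z: successors {u, w, y}; []p there: u:T, w:T, y:T. ✓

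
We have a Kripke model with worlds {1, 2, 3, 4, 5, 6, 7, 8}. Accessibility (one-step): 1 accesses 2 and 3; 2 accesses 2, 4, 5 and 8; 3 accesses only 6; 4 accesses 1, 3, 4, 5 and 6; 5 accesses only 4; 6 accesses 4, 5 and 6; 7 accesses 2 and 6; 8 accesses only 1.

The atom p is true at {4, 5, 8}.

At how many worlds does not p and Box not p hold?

1: not p is T, Box not p is T. ✓
2: not p is T, Box not p is F. ✗
3: not p is T, Box not p is T. ✓
4: not p is F, Box not p is F. ✗
5: not p is F, Box not p is F. ✗
6: not p is T, Box not p is F. ✗
7: not p is T, Box not p is T. ✓
8: not p is F, Box not p is T. ✗
Satisfying worlds: {1, 3, 7}.

3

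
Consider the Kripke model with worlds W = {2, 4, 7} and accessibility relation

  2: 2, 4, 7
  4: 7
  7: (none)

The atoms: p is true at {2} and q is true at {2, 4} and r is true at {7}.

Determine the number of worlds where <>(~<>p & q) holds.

1

2: successors {2, 4, 7}; ~<>p & q there: 2:F, 4:T, 7:F. ✓
4: successors {7}; ~<>p & q there: 7:F. ✗
7: no successors, so <>(~<>p & q) fails. ✗
Satisfying worlds: {2}.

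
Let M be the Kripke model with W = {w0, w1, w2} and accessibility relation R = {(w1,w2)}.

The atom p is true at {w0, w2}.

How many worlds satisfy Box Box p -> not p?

1

w0: Box Box p is T, not p is F. ✗
w1: Box Box p is T, not p is T. ✓
w2: Box Box p is T, not p is F. ✗
Satisfying worlds: {w1}.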